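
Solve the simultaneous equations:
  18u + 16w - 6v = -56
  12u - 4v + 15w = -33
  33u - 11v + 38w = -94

infinitely many solutions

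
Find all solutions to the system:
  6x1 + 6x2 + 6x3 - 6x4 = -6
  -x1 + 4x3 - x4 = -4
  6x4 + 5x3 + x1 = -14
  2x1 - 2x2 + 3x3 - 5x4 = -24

Row-reduce the augmented matrix:
R1 ← R1 / (6).
R2 ← R2 + 1·R1.
R3 ← R3 − 1·R1.
R4 ← R4 − 2·R1.
R1 ← R1 − 1·R2.
R3 ← R3 + 1·R2.
R4 ← R4 + 4·R2.
R3 ← R3 / (9).
R1 ← R1 + 4·R3.
R2 ← R2 − 5·R3.
R4 ← R4 − 21·R3.
R4 ← R4 / (-68/3).
R1 ← R1 − 29/9·R4.
R2 ← R2 + 43/9·R4.
R3 ← R3 − 5/9·R4.
Reading off the reduced rows gives x1 = -4, x2 = 5, x3 = -2, x4 = 0.

x1 = -4, x2 = 5, x3 = -2, x4 = 0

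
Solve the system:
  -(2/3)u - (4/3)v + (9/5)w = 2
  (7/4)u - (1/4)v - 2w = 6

Row-reduce:
R1 ← R1 / (-2/3).
R2 ← R2 − 7/4·R1.
R2 ← R2 / (-15/4).
R1 ← R1 − 2·R2.
Rank is 2 with 3 unknowns, leaving w free.

infinitely many solutions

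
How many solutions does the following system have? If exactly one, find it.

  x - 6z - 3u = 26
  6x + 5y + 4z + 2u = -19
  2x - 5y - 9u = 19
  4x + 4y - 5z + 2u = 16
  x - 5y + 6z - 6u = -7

Row-reduce the augmented matrix:
R2 ← R2 − 6·R1.
R3 ← R3 − 2·R1.
R4 ← R4 − 4·R1.
R5 ← R5 − 1·R1.
R2 ← R2 / (5).
R3 ← R3 + 5·R2.
R4 ← R4 − 4·R2.
R5 ← R5 + 5·R2.
R3 ← R3 / (52).
R1 ← R1 + 6·R3.
R2 ← R2 − 8·R3.
R4 ← R4 + 13·R3.
R5 ← R5 − 52·R3.
R4 ← R4 / (9/4).
R1 ← R1 + 27/26·R4.
R2 ← R2 − 18/13·R4.
R3 ← R3 − 17/52·R4.
R5 reduces to 0 = 0, so the extra equation is consistent.
Reading off the reduced rows gives x = 2, y = -3, z = -4, u = 0.

x = 2, y = -3, z = -4, u = 0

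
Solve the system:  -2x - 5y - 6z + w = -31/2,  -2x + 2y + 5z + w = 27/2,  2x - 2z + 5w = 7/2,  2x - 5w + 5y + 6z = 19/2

x = 0, y = 1, z = 2, w = 3/2

Row-reduce the augmented matrix:
R1 ← R1 / (-2).
R2 ← R2 + 2·R1.
R3 ← R3 − 2·R1.
R4 ← R4 − 2·R1.
R2 ← R2 / (7).
R1 ← R1 − 5/2·R2.
R3 ← R3 + 5·R2.
R3 ← R3 / (-1/7).
R1 ← R1 + 13/14·R3.
R2 ← R2 − 11/7·R3.
R4 ← R4 / (-4).
R1 ← R1 + 79/2·R4.
R2 ← R2 − 66·R4.
R3 ← R3 + 42·R4.
Reading off the reduced rows gives x = 0, y = 1, z = 2, w = 3/2.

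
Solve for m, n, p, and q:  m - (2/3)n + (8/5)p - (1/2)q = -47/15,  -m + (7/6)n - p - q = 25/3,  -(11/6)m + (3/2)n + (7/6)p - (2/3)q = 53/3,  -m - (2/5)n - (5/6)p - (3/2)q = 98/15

m = -6, n = 2, p = 2, q = -2

Row-reduce the augmented matrix:
R2 ← R2 + 1·R1.
R3 ← R3 + 11/6·R1.
R4 ← R4 + 1·R1.
R2 ← R2 / (1/2).
R1 ← R1 + 2/3·R2.
R3 ← R3 − 5/18·R2.
R4 ← R4 + 16/15·R2.
R3 ← R3 / (113/30).
R1 ← R1 − 12/5·R3.
R2 ← R2 − 6/5·R3.
R4 ← R4 − 307/150·R3.
R4 ← R4 / (-10831/2260).
R1 ← R1 + 457/226·R4.
R2 ← R2 + 312/113·R4.
R3 ← R3 + 45/226·R4.
Reading off the reduced rows gives m = -6, n = 2, p = 2, q = -2.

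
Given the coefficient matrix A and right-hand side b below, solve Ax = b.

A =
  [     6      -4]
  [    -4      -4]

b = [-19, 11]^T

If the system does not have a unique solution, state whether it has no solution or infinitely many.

x_1 = -3, x_2 = 1/4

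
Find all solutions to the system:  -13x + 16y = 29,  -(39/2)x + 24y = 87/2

Row-reduce:
R1 ← R1 / (-13).
R2 ← R2 + 39/2·R1.
Rank is 1 with 2 unknowns, leaving y free.

infinitely many solutions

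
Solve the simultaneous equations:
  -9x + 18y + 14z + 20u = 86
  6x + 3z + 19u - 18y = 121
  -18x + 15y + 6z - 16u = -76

infinitely many solutions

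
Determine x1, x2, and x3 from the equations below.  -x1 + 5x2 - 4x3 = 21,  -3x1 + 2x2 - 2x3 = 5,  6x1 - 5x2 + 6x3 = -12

x1 = 1, x2 = 6, x3 = 2

Row-reduce the augmented matrix:
R1 ← R1 / (-1).
R2 ← R2 + 3·R1.
R3 ← R3 − 6·R1.
R2 ← R2 / (-13).
R1 ← R1 + 5·R2.
R3 ← R3 − 25·R2.
R3 ← R3 / (16/13).
R1 ← R1 − 2/13·R3.
R2 ← R2 + 10/13·R3.
Reading off the reduced rows gives x1 = 1, x2 = 6, x3 = 2.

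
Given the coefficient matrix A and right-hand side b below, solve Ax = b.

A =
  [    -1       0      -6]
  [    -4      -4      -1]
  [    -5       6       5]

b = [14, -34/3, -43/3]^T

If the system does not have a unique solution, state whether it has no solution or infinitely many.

Row-reduce the augmented matrix:
R1 ← R1 / (-1).
R2 ← R2 + 4·R1.
R3 ← R3 + 5·R1.
R2 ← R2 / (-4).
R3 ← R3 − 6·R2.
R3 ← R3 / (139/2).
R1 ← R1 − 6·R3.
R2 ← R2 + 23/4·R3.
Reading off the reduced rows gives x_1 = 2, x_2 = 3/2, x_3 = -8/3.

x_1 = 2, x_2 = 3/2, x_3 = -8/3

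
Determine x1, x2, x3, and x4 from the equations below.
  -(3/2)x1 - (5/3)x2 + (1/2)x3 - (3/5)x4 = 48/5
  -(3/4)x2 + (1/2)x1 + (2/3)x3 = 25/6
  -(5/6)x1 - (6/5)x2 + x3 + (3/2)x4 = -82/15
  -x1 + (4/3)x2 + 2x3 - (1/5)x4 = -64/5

x1 = 2, x2 = -6, x3 = -2, x4 = -6

Row-reduce the augmented matrix:
R1 ← R1 / (-3/2).
R2 ← R2 − 1/2·R1.
R3 ← R3 + 5/6·R1.
R4 ← R4 + 1·R1.
R2 ← R2 / (-47/36).
R1 ← R1 − 10/9·R2.
R3 ← R3 + 37/135·R2.
R4 ← R4 − 22/9·R2.
R3 ← R3 / (463/846).
R1 ← R1 − 53/141·R3.
R2 ← R2 + 30/47·R3.
R4 ← R4 − 455/141·R3.
R4 ← R4 / (-26002/2315).
R1 ← R1 + 12249/11575·R4.
R2 ← R2 − 5418/2315·R4.
R3 ← R3 − 39663/11575·R4.
Reading off the reduced rows gives x1 = 2, x2 = -6, x3 = -2, x4 = -6.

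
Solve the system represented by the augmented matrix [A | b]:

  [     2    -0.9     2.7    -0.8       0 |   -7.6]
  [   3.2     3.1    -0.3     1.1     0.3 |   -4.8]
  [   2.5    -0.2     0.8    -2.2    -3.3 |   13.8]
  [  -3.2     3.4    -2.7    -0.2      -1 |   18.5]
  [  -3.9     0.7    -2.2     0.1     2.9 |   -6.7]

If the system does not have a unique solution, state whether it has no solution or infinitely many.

Row-reduce the augmented matrix:
R1 ← R1 / (2).
R2 ← R2 − 16/5·R1.
R3 ← R3 − 5/2·R1.
R4 ← R4 + 16/5·R1.
R5 ← R5 + 39/10·R1.
R2 ← R2 / (227/50).
R1 ← R1 + 9/20·R2.
R3 ← R3 − 37/40·R2.
R4 ← R4 − 49/25·R2.
R5 ← R5 + 211/200·R2.
R3 ← R3 / (-7417/4540).
R1 ← R1 − 405/454·R3.
R2 ← R2 + 231/227·R3.
R4 ← R4 − 1641/454·R3.
R5 ← R5 − 9041/4540·R3.
R4 ← R4 / (-924949/148340).
R1 ← R1 + 8041/7417·R4.
R2 ← R2 − 23345/14834·R4.
R3 ← R3 − 15299/14834·R4.
R5 ← R5 + 439201/148340·R4.
R5 ← R5 / (27194331/9249490).
R1 ← R1 + 292495/924949·R5.
R2 ← R2 + 2108/924949·R5.
R3 ← R3 − 592456/924949·R5.
R4 ← R4 − 1270673/924949·R5.
Reading off the reduced rows gives x_1 = -2, x_2 = 1, x_3 = -1, x_4 = 0, x_5 = -6.

x_1 = -2, x_2 = 1, x_3 = -1, x_4 = 0, x_5 = -6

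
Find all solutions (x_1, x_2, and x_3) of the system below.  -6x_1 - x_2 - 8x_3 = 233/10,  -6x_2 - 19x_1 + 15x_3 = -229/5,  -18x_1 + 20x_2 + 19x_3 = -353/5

x_1 = 1/5, x_2 = -1/2, x_3 = -3

Row-reduce the augmented matrix:
R1 ← R1 / (-6).
R2 ← R2 + 19·R1.
R3 ← R3 + 18·R1.
R2 ← R2 / (-17/6).
R1 ← R1 − 1/6·R2.
R3 ← R3 − 23·R2.
R3 ← R3 / (6297/17).
R1 ← R1 − 63/17·R3.
R2 ← R2 + 242/17·R3.
Reading off the reduced rows gives x_1 = 1/5, x_2 = -1/2, x_3 = -3.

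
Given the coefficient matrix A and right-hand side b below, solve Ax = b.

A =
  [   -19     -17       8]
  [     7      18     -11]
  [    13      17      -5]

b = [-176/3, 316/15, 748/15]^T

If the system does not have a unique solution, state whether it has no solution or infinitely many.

x_1 = 8/3, x_2 = 8/5, x_3 = 12/5

Row-reduce the augmented matrix:
R1 ← R1 / (-19).
R2 ← R2 − 7·R1.
R3 ← R3 − 13·R1.
R2 ← R2 / (223/19).
R1 ← R1 − 17/19·R2.
R3 ← R3 − 102/19·R2.
R3 ← R3 / (927/223).
R1 ← R1 − 43/223·R3.
R2 ← R2 + 153/223·R3.
Reading off the reduced rows gives x_1 = 8/3, x_2 = 8/5, x_3 = 12/5.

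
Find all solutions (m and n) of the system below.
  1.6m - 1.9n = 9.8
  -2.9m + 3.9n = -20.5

Row-reduce the augmented matrix:
R1 ← R1 / (8/5).
R2 ← R2 + 29/10·R1.
R2 ← R2 / (73/160).
R1 ← R1 + 19/16·R2.
Reading off the reduced rows gives m = -1, n = -6.

m = -1, n = -6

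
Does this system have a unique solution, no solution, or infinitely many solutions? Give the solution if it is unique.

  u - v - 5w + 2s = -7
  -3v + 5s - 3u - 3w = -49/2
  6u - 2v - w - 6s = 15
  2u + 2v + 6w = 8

Row-reduce the augmented matrix:
R2 ← R2 + 3·R1.
R3 ← R3 − 6·R1.
R4 ← R4 − 2·R1.
R2 ← R2 / (-6).
R1 ← R1 + 1·R2.
R3 ← R3 − 4·R2.
R4 ← R4 − 4·R2.
R3 ← R3 / (17).
R1 ← R1 + 2·R3.
R2 ← R2 − 3·R3.
R4 ← R4 − 4·R3.
R4 ← R4 / (298/51).
R1 ← R1 + 37/34·R4.
R2 ← R2 − 5/102·R4.
R3 ← R3 + 32/51·R4.
Reading off the reduced rows gives u = 1, v = 3, w = 0, s = -5/2.

u = 1, v = 3, w = 0, s = -5/2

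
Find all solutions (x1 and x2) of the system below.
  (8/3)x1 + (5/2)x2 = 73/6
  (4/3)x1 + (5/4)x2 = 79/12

Row-reduce:
R1 ← R1 / (8/3).
R2 ← R2 − 4/3·R1.
Row 2 reduces to 0 = 1/2, a contradiction. The system is inconsistent.

no solution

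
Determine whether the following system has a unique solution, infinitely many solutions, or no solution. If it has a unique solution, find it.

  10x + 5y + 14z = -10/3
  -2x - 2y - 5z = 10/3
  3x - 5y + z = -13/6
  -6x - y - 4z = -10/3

x = 3/2, y = 1, z = -5/3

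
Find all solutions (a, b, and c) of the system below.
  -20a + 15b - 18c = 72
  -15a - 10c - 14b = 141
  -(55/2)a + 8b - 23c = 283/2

no solution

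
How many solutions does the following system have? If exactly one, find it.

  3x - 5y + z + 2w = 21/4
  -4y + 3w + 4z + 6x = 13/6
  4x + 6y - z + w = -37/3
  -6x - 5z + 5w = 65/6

x = -5/4, y = -4/3, z = 1/3, w = 1

Row-reduce the augmented matrix:
R1 ← R1 / (3).
R2 ← R2 − 6·R1.
R3 ← R3 − 4·R1.
R4 ← R4 + 6·R1.
R2 ← R2 / (6).
R1 ← R1 + 5/3·R2.
R3 ← R3 − 38/3·R2.
R4 ← R4 + 10·R2.
R3 ← R3 / (-59/9).
R1 ← R1 − 8/9·R3.
R2 ← R2 − 1/3·R3.
R4 ← R4 − 1/3·R3.
R4 ← R4 / (434/59).
R1 ← R1 − 53/118·R4.
R2 ← R2 + 17/118·R4.
R3 ← R3 + 4/59·R4.
Reading off the reduced rows gives x = -5/4, y = -4/3, z = 1/3, w = 1.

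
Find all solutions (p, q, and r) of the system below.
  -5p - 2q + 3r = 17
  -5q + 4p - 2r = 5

Row-reduce:
R1 ← R1 / (-5).
R2 ← R2 − 4·R1.
R2 ← R2 / (-33/5).
R1 ← R1 − 2/5·R2.
Rank is 2 with 3 unknowns, leaving r free.

infinitely many solutions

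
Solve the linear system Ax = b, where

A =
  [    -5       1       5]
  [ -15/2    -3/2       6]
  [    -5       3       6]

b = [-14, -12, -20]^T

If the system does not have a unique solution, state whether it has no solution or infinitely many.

Row-reduce:
R1 ← R1 / (-5).
R2 ← R2 + 15/2·R1.
R3 ← R3 + 5·R1.
R2 ← R2 / (-3).
R1 ← R1 + 1/5·R2.
R3 ← R3 − 2·R2.
Rank is 2 with 3 unknowns, leaving x_3 free.

infinitely many solutions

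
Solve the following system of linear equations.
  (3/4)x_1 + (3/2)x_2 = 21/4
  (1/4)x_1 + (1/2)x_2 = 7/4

Row-reduce:
R1 ← R1 / (3/4).
R2 ← R2 − 1/4·R1.
Rank is 1 with 2 unknowns, leaving x_2 free.

infinitely many solutions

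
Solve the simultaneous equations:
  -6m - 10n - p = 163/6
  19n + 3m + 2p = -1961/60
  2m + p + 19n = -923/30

m = -9/4, n = -7/5, p = 1/3

Row-reduce the augmented matrix:
R1 ← R1 / (-6).
R2 ← R2 − 3·R1.
R3 ← R3 − 2·R1.
R2 ← R2 / (14).
R1 ← R1 − 5/3·R2.
R3 ← R3 − 47/3·R2.
R3 ← R3 / (-85/84).
R1 ← R1 + 1/84·R3.
R2 ← R2 − 3/28·R3.
Reading off the reduced rows gives m = -9/4, n = -7/5, p = 1/3.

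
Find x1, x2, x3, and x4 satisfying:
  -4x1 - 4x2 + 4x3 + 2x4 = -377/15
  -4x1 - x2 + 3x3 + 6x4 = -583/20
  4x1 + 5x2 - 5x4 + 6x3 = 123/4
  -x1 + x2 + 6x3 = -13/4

Row-reduce the augmented matrix:
R1 ← R1 / (-4).
R2 ← R2 + 4·R1.
R3 ← R3 − 4·R1.
R4 ← R4 + 1·R1.
R2 ← R2 / (3).
R1 ← R1 − 1·R2.
R3 ← R3 − 1·R2.
R4 ← R4 − 2·R2.
R3 ← R3 / (31/3).
R1 ← R1 + 2/3·R3.
R2 ← R2 + 1/3·R3.
R4 ← R4 − 17/3·R3.
R4 ← R4 / (-49/62).
R1 ← R1 + 131/62·R4.
R2 ← R2 − 37/31·R4.
R3 ← R3 + 13/31·R4.
Reading off the reduced rows gives x1 = 3, x2 = 7/4, x3 = -1/3, x4 = -12/5.

x1 = 3, x2 = 7/4, x3 = -1/3, x4 = -12/5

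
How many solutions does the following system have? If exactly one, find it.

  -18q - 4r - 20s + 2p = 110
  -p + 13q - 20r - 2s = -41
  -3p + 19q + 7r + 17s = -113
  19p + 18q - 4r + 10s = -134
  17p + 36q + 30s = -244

p = -2, q = -5, r = -1, s = -1

Row-reduce the augmented matrix:
R1 ← R1 / (2).
R2 ← R2 + 1·R1.
R3 ← R3 + 3·R1.
R4 ← R4 − 19·R1.
R5 ← R5 − 17·R1.
R2 ← R2 / (4).
R1 ← R1 + 9·R2.
R3 ← R3 + 8·R2.
R4 ← R4 − 189·R2.
R5 ← R5 − 189·R2.
R3 ← R3 / (-43).
R1 ← R1 + 103/2·R3.
R2 ← R2 + 11/2·R3.
R4 ← R4 − 2147/2·R3.
R5 ← R5 − 2147/2·R3.
R4 ← R4 / (-13477/86).
R1 ← R1 − 629/86·R4.
R2 ← R2 − 149/86·R4.
R3 ← R3 − 37/43·R4.
R5 ← R5 + 13477/86·R4.
R5 reduces to 0 = 0, so the extra equation is consistent.
Reading off the reduced rows gives p = -2, q = -5, r = -1, s = -1.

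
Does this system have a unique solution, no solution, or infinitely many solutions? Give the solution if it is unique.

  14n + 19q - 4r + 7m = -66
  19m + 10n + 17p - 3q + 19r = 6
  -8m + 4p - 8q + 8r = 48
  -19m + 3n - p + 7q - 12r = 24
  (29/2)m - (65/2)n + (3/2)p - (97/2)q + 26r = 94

Row-reduce:
R1 ← R1 / (7).
R2 ← R2 − 19·R1.
R3 ← R3 + 8·R1.
R4 ← R4 + 19·R1.
R5 ← R5 − 29/2·R1.
R2 ← R2 / (-28).
R1 ← R1 − 2·R2.
R3 ← R3 − 16·R2.
R4 ← R4 − 41·R2.
R5 ← R5 + 123/2·R2.
R3 ← R3 / (96/7).
R1 ← R1 − 17/14·R3.
R2 ← R2 + 17/28·R3.
R4 ← R4 − 669/28·R3.
R5 ← R5 + 2007/56·R3.
R4 ← R4 / (1019/112).
R1 ← R1 − 61/168·R4.
R2 ← R2 − 395/336·R4.
R3 ← R3 + 107/84·R4.
R5 ← R5 + 3057/224·R4.
Row 5 reduces to 0 = -2, a contradiction. The system is inconsistent.

no solution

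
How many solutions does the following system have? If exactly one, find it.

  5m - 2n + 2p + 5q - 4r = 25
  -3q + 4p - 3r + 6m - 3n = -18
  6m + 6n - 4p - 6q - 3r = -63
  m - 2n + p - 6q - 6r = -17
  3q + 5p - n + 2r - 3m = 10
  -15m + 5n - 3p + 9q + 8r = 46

m = -2, n = -6, p = -3, q = 5, r = -1

Row-reduce the augmented matrix:
R1 ← R1 / (5).
R2 ← R2 − 6·R1.
R3 ← R3 − 6·R1.
R4 ← R4 − 1·R1.
R5 ← R5 + 3·R1.
R6 ← R6 + 15·R1.
R2 ← R2 / (-3/5).
R1 ← R1 + 2/5·R2.
R3 ← R3 − 42/5·R2.
R4 ← R4 + 8/5·R2.
R5 ← R5 + 11/5·R2.
R6 ← R6 + 1·R2.
R3 ← R3 / (16).
R1 ← R1 + 2/3·R3.
R2 ← R2 + 8/3·R3.
R4 ← R4 + 11/3·R3.
R5 ← R5 − 1/3·R3.
R6 ← R6 − 1/3·R3.
R4 ← R4 / (-117/8).
R1 ← R1 − 5/4·R4.
R2 ← R2 + 8·R4.
R3 ← R3 + 69/8·R4.
R5 ← R5 − 335/8·R4.
R6 ← R6 − 335/8·R4.
R5 ← R5 / (-2162/117).
R1 ← R1 + 281/234·R5.
R2 ← R2 − 839/234·R5.
R3 ← R3 − 307/78·R5.
R4 ← R4 − 61/234·R5.
R6 ← R6 + 2162/117·R5.
R6 reduces to 0 = 0, so the extra equation is consistent.
Reading off the reduced rows gives m = -2, n = -6, p = -3, q = 5, r = -1.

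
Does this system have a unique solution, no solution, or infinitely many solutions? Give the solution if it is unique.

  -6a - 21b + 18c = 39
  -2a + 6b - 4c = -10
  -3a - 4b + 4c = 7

Row-reduce:
R1 ← R1 / (-6).
R2 ← R2 + 2·R1.
R3 ← R3 + 3·R1.
R2 ← R2 / (13).
R1 ← R1 − 7/2·R2.
R3 ← R3 − 13/2·R2.
Row 3 reduces to 0 = -1, a contradiction. The system is inconsistent.

no solution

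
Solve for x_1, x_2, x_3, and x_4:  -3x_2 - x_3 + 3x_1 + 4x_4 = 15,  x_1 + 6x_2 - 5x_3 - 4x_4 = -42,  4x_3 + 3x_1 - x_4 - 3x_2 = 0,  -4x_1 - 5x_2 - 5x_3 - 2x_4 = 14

x_1 = -3, x_2 = -3, x_3 = 1, x_4 = 4

Row-reduce the augmented matrix:
R1 ← R1 / (3).
R2 ← R2 − 1·R1.
R3 ← R3 − 3·R1.
R4 ← R4 + 4·R1.
R2 ← R2 / (7).
R1 ← R1 + 1·R2.
R4 ← R4 + 9·R2.
R3 ← R3 / (5).
R1 ← R1 + 1·R3.
R2 ← R2 + 2/3·R3.
R4 ← R4 + 37/3·R3.
R4 ← R4 / (-111/7).
R1 ← R1 + 3/7·R4.
R2 ← R2 + 10/7·R4.
R3 ← R3 + 1·R4.
Reading off the reduced rows gives x_1 = -3, x_2 = -3, x_3 = 1, x_4 = 4.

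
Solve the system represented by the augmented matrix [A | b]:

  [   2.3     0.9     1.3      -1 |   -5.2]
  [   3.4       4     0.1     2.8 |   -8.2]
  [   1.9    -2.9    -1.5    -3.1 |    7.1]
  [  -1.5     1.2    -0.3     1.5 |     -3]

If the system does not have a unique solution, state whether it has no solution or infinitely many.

Row-reduce the augmented matrix:
R1 ← R1 / (23/10).
R2 ← R2 − 17/5·R1.
R3 ← R3 − 19/10·R1.
R4 ← R4 + 3/2·R1.
R2 ← R2 / (307/115).
R1 ← R1 − 9/23·R2.
R3 ← R3 + 419/115·R2.
R4 ← R4 − 411/230·R2.
R3 ← R3 / (-3107/614).
R1 ← R1 − 511/614·R3.
R2 ← R2 + 419/614·R3.
R4 ← R4 − 10851/6140·R3.
R4 ← R4 / (-47901/62140).
R1 ← R1 + 2955/6214·R4.
R2 ← R2 − 6971/6214·R4.
R3 ← R3 + 2189/3107·R4.
Reading off the reduced rows gives x_1 = 1, x_2 = -5, x_3 = 0, x_4 = 3.

x_1 = 1, x_2 = -5, x_3 = 0, x_4 = 3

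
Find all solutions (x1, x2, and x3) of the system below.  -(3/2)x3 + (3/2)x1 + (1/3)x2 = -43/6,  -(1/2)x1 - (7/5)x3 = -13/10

infinitely many solutions

Row-reduce:
R1 ← R1 / (3/2).
R2 ← R2 + 1/2·R1.
R2 ← R2 / (1/9).
R1 ← R1 − 2/9·R2.
Rank is 2 with 3 unknowns, leaving x3 free.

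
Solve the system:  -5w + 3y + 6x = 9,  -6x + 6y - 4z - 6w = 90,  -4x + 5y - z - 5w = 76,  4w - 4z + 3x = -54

x = -6, y = 5, z = 3, w = -6

Row-reduce the augmented matrix:
R1 ← R1 / (6).
R2 ← R2 + 6·R1.
R3 ← R3 + 4·R1.
R4 ← R4 − 3·R1.
R2 ← R2 / (9).
R1 ← R1 − 1/2·R2.
R3 ← R3 − 7·R2.
R4 ← R4 + 3/2·R2.
R3 ← R3 / (19/9).
R1 ← R1 − 2/9·R3.
R2 ← R2 + 4/9·R3.
R4 ← R4 + 14/3·R3.
R4 ← R4 / (98/19).
R1 ← R1 + 14/57·R4.
R2 ← R2 + 67/57·R4.
R3 ← R3 − 2/19·R4.
Reading off the reduced rows gives x = -6, y = 5, z = 3, w = -6.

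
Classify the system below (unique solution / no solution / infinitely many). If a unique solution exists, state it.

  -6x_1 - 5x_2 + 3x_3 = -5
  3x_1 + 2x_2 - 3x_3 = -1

infinitely many solutions

Row-reduce:
R1 ← R1 / (-6).
R2 ← R2 − 3·R1.
R2 ← R2 / (-1/2).
R1 ← R1 − 5/6·R2.
Rank is 2 with 3 unknowns, leaving x_3 free.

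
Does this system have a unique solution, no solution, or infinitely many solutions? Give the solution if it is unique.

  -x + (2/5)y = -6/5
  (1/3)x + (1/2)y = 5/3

x = 2, y = 2

Row-reduce the augmented matrix:
R1 ← R1 / (-1).
R2 ← R2 − 1/3·R1.
R2 ← R2 / (19/30).
R1 ← R1 + 2/5·R2.
Reading off the reduced rows gives x = 2, y = 2.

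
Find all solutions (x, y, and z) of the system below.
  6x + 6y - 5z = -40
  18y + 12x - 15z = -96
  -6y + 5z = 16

infinitely many solutions

Row-reduce:
R1 ← R1 / (6).
R2 ← R2 − 12·R1.
R2 ← R2 / (6).
R1 ← R1 − 1·R2.
R3 ← R3 + 6·R2.
Rank is 2 with 3 unknowns, leaving z free.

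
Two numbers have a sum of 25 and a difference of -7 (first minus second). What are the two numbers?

Let x = first number, y = second number.
  x + y = 25
  x - y = -7
Row-reduce the augmented matrix:
R2 ← R2 − 1·R1.
R2 ← R2 / (-2).
R1 ← R1 − 1·R2.
Reading off the reduced rows gives x = 9, y = 16.

first number: 9, second number: 16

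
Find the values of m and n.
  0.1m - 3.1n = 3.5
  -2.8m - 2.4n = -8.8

Row-reduce the augmented matrix:
R1 ← R1 / (1/10).
R2 ← R2 + 14/5·R1.
R2 ← R2 / (-446/5).
R1 ← R1 + 31·R2.
Reading off the reduced rows gives m = 4, n = -1.

m = 4, n = -1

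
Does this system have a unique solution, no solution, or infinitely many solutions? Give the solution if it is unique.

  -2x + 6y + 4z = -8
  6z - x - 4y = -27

Row-reduce:
R1 ← R1 / (-2).
R2 ← R2 + 1·R1.
R2 ← R2 / (-7).
R1 ← R1 + 3·R2.
Rank is 2 with 3 unknowns, leaving z free.

infinitely many solutions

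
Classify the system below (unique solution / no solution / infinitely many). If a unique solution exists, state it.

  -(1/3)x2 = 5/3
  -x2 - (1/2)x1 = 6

x1 = -2, x2 = -5

Row-reduce the augmented matrix:
Swap R1 and R2.
R1 ← R1 / (-1/2).
R2 ← R2 / (-1/3).
R1 ← R1 − 2·R2.
Reading off the reduced rows gives x1 = -2, x2 = -5.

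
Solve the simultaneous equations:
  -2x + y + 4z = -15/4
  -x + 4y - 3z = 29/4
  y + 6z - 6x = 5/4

x = -9/4, y = -1/4, z = -2

Row-reduce the augmented matrix:
R1 ← R1 / (-2).
R2 ← R2 + 1·R1.
R3 ← R3 + 6·R1.
R2 ← R2 / (7/2).
R1 ← R1 + 1/2·R2.
R3 ← R3 + 2·R2.
R3 ← R3 / (-62/7).
R1 ← R1 + 19/7·R3.
R2 ← R2 + 10/7·R3.
Reading off the reduced rows gives x = -9/4, y = -1/4, z = -2.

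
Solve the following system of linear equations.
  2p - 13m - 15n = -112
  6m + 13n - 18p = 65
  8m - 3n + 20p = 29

m = 3, n = 5, p = 1

Row-reduce the augmented matrix:
R1 ← R1 / (-13).
R2 ← R2 − 6·R1.
R3 ← R3 − 8·R1.
R2 ← R2 / (79/13).
R1 ← R1 − 15/13·R2.
R3 ← R3 + 159/13·R2.
R3 ← R3 / (-1038/79).
R1 ← R1 − 244/79·R3.
R2 ← R2 + 222/79·R3.
Reading off the reduced rows gives m = 3, n = 5, p = 1.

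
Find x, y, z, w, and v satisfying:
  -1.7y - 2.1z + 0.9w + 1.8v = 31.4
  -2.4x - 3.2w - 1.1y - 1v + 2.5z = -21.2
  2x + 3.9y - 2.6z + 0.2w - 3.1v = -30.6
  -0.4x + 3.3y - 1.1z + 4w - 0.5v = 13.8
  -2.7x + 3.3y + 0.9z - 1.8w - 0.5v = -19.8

Row-reduce the augmented matrix:
Swap R1 and R2.
R1 ← R1 / (-12/5).
R3 ← R3 − 2·R1.
R4 ← R4 + 2/5·R1.
R5 ← R5 + 27/10·R1.
R2 ← R2 / (-17/10).
R1 ← R1 − 11/24·R2.
R3 ← R3 − 179/60·R2.
R4 ← R4 − 209/60·R2.
R5 ← R5 − 363/80·R2.
R3 ← R3 / (-2143/510).
R1 ← R1 + 82/51·R3.
R2 ← R2 − 21/17·R3.
R4 ← R4 + 1484/255·R3.
R5 ← R5 + 639/85·R3.
R4 ← R4 / (65201/8572).
R1 ← R1 − 32839/17144·R4.
R2 ← R2 + 3387/4286·R4.
R3 ← R3 − 905/4286·R4.
R5 ← R5 − 198513/34288·R4.
R5 ← R5 / (8984663/2608040).
R1 ← R1 − 108661/1304020·R5.
R2 ← R2 + 269448/326005·R5.
R3 ← R3 − 4004/65201·R5.
R4 ← R4 − 189766/326005·R5.
Reading off the reduced rows gives x = -4, y = -4, z = -4, w = 6, v = 6.

x = -4, y = -4, z = -4, w = 6, v = 6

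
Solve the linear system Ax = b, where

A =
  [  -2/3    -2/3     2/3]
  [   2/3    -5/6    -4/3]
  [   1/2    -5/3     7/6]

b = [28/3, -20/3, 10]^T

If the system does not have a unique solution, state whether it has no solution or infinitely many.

Row-reduce the augmented matrix:
R1 ← R1 / (-2/3).
R2 ← R2 − 2/3·R1.
R3 ← R3 − 1/2·R1.
R2 ← R2 / (-3/2).
R1 ← R1 − 1·R2.
R3 ← R3 + 13/6·R2.
R3 ← R3 / (71/27).
R1 ← R1 + 13/9·R3.
R2 ← R2 − 4/9·R3.
Reading off the reduced rows gives x_1 = -5, x_2 = -4, x_3 = 5.

x_1 = -5, x_2 = -4, x_3 = 5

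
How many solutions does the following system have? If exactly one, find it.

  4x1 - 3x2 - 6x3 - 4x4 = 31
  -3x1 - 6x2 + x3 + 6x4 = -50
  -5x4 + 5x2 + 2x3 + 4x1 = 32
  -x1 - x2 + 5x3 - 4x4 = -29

x1 = 3, x2 = 5, x3 = -5, x4 = -1

Row-reduce the augmented matrix:
R1 ← R1 / (4).
R2 ← R2 + 3·R1.
R3 ← R3 − 4·R1.
R4 ← R4 + 1·R1.
R2 ← R2 / (-33/4).
R1 ← R1 + 3/4·R2.
R3 ← R3 − 8·R2.
R4 ← R4 + 7/4·R2.
R3 ← R3 / (152/33).
R1 ← R1 + 13/11·R3.
R2 ← R2 − 14/33·R3.
R4 ← R4 − 140/33·R3.
R4 ← R4 / (-281/38).
R1 ← R1 + 119/152·R4.
R2 ← R2 + 41/76·R4.
R3 ← R3 − 63/152·R4.
Reading off the reduced rows gives x1 = 3, x2 = 5, x3 = -5, x4 = -1.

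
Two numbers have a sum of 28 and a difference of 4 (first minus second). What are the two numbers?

first number: 16, second number: 12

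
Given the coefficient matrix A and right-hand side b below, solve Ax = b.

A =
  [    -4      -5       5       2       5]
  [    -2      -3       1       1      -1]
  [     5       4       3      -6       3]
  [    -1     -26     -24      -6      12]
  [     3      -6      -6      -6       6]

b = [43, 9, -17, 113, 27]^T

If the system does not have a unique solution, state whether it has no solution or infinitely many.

Row-reduce:
R1 ← R1 / (-4).
R2 ← R2 + 2·R1.
R3 ← R3 − 5·R1.
R4 ← R4 + 1·R1.
R5 ← R5 − 3·R1.
R2 ← R2 / (-1/2).
R1 ← R1 − 5/4·R2.
R3 ← R3 + 9/4·R2.
R4 ← R4 + 99/4·R2.
R5 ← R5 + 39/4·R2.
R3 ← R3 / (16).
R1 ← R1 + 5·R3.
R2 ← R2 − 3·R3.
R4 ← R4 − 49·R3.
R5 ← R5 − 27·R3.
R4 ← R4 / (135/32).
R1 ← R1 + 51/32·R4.
R2 ← R2 − 21/32·R4.
R3 ← R3 + 7/32·R4.
R5 ← R5 − 45/32·R4.
Row 5 reduces to 0 = 2/3, a contradiction. The system is inconsistent.

no solution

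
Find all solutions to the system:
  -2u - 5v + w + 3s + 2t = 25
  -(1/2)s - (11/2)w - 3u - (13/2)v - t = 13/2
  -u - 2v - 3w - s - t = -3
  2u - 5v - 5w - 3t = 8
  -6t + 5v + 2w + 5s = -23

infinitely many solutions

Row-reduce:
R1 ← R1 / (-2).
R2 ← R2 + 3·R1.
R3 ← R3 + 1·R1.
R4 ← R4 − 2·R1.
R1 ← R1 − 5/2·R2.
R3 ← R3 − 1/2·R2.
R4 ← R4 + 10·R2.
R5 ← R5 − 5·R2.
Swap R3 and R4.
R3 ← R3 / (-74).
R1 ← R1 − 17·R3.
R2 ← R2 + 7·R3.
R5 ← R5 − 37·R3.
Swap R4 and R5.
R4 ← R4 / (13/2).
R1 ← R1 − 15/74·R4.
R2 ← R2 + 41/74·R4.
R3 ← R3 − 47/74·R4.
Rank is 4 with 5 unknowns, leaving t free.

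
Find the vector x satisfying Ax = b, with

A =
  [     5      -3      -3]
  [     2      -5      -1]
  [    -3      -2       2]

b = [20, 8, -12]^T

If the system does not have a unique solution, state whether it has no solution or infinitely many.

Row-reduce:
R1 ← R1 / (5).
R2 ← R2 − 2·R1.
R3 ← R3 + 3·R1.
R2 ← R2 / (-19/5).
R1 ← R1 + 3/5·R2.
R3 ← R3 + 19/5·R2.
Rank is 2 with 3 unknowns, leaving x_3 free.

infinitely many solutions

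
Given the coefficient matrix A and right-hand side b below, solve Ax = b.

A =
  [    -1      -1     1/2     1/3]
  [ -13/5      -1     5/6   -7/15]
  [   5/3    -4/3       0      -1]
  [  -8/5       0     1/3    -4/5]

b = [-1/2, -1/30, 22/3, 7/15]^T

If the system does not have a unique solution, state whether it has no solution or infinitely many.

infinitely many solutions

Row-reduce:
R1 ← R1 / (-1).
R2 ← R2 + 13/5·R1.
R3 ← R3 − 5/3·R1.
R4 ← R4 + 8/5·R1.
R2 ← R2 / (8/5).
R1 ← R1 − 1·R2.
R3 ← R3 + 3·R2.
R4 ← R4 − 8/5·R2.
R3 ← R3 / (-1/24).
R1 ← R1 + 5/24·R3.
R2 ← R2 + 7/24·R3.
Rank is 3 with 4 unknowns, leaving x_4 free.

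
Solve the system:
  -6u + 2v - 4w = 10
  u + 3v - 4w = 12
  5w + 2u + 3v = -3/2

u = 0, v = 2, w = -3/2

Row-reduce the augmented matrix:
R1 ← R1 / (-6).
R2 ← R2 − 1·R1.
R3 ← R3 − 2·R1.
R2 ← R2 / (10/3).
R1 ← R1 + 1/3·R2.
R3 ← R3 − 11/3·R2.
R3 ← R3 / (44/5).
R1 ← R1 − 1/5·R3.
R2 ← R2 + 7/5·R3.
Reading off the reduced rows gives u = 0, v = 2, w = -3/2.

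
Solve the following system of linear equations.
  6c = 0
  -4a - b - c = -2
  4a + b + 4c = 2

infinitely many solutions

Row-reduce:
Swap R1 and R2.
R1 ← R1 / (-4).
R3 ← R3 − 4·R1.
R2 ← R2 / (6).
R1 ← R1 − 1/4·R2.
R3 ← R3 − 3·R2.
Rank is 2 with 3 unknowns, leaving b free.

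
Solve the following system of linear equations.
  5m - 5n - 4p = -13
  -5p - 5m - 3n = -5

infinitely many solutions

Row-reduce:
R1 ← R1 / (5).
R2 ← R2 + 5·R1.
R2 ← R2 / (-8).
R1 ← R1 + 1·R2.
Rank is 2 with 3 unknowns, leaving p free.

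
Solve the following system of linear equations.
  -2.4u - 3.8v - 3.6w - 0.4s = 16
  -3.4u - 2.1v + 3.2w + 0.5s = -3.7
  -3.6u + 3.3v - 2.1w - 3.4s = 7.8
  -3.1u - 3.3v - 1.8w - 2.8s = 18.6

u = 0, v = -2, w = -2, s = -3

Row-reduce the augmented matrix:
R1 ← R1 / (-12/5).
R2 ← R2 + 17/5·R1.
R3 ← R3 + 18/5·R1.
R4 ← R4 + 31/10·R1.
R2 ← R2 / (197/60).
R1 ← R1 − 19/12·R2.
R3 ← R3 − 9·R2.
R4 ← R4 − 193/120·R2.
R3 ← R3 / (-38319/1970).
R1 ← R1 + 493/197·R3.
R2 ← R2 − 498/197·R3.
R4 ← R4 + 479/394·R3.
R4 ← R4 / (-375233/153276).
R1 ← R1 − 29789/76638·R4.
R2 ← R2 + 5352/12773·R4.
R3 ← R3 − 11276/38319·R4.
Reading off the reduced rows gives u = 0, v = -2, w = -2, s = -3.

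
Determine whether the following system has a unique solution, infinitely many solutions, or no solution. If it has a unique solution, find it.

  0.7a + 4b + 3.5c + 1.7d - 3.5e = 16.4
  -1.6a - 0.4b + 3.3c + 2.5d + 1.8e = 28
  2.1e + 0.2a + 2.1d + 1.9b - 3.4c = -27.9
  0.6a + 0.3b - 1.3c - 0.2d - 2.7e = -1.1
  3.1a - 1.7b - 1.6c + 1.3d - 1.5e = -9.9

Row-reduce the augmented matrix:
R1 ← R1 / (7/10).
R2 ← R2 + 8/5·R1.
R3 ← R3 − 1/5·R1.
R4 ← R4 − 3/5·R1.
R5 ← R5 − 31/10·R1.
R2 ← R2 / (306/35).
R1 ← R1 − 40/7·R2.
R3 ← R3 − 53/70·R2.
R4 ← R4 + 219/70·R2.
R5 ← R5 + 1359/70·R2.
R3 ← R3 / (-32917/6120).
R1 ← R1 + 365/153·R3.
R2 ← R2 − 791/612·R3.
R4 ← R4 + 523/2040·R3.
R5 ← R5 − 1087/136·R3.
R4 ← R4 / (95024/164585).
R1 ← R1 + 72938/32917·R4.
R2 ← R2 − 32437/32917·R4.
R3 ← R3 + 6495/32917·R4.
R5 ← R5 − 1568254/164585·R4.
R5 ← R5 / (1908199/47512).
R1 ← R1 + 503133/47512·R5.
R2 ← R2 − 354949/95024·R5.
R3 ← R3 + 132191/95024·R5.
R4 ← R4 + 344309/95024·R5.
Reading off the reduced rows gives a = -6, b = -4, c = 5, d = 3, e = -4.

a = -6, b = -4, c = 5, d = 3, e = -4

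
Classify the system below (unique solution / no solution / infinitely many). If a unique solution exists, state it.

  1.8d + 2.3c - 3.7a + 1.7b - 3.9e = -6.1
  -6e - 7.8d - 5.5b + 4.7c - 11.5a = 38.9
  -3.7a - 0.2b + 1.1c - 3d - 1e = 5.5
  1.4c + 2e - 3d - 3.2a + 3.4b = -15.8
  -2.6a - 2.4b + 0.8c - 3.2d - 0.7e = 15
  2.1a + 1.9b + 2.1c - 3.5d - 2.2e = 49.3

Row-reduce the augmented matrix:
R1 ← R1 / (-37/10).
R2 ← R2 + 23/2·R1.
R3 ← R3 + 37/10·R1.
R4 ← R4 + 16/5·R1.
R5 ← R5 + 13/5·R1.
R6 ← R6 − 21/10·R1.
R2 ← R2 / (-399/37).
R1 ← R1 + 17/37·R2.
R3 ← R3 + 19/10·R2.
R4 ← R4 − 357/185·R2.
R5 ← R5 + 133/37·R2.
R6 ← R6 − 106/37·R2.
R3 ← R3 / (-269/350).
R1 ← R1 + 344/665·R3.
R2 ← R2 − 151/665·R3.
R4 ← R4 + 488/475·R3.
R6 ← R6 − 1832/665·R3.
R4 ← R4 / (-94351/25555).
R1 ← R1 − 8824/5111·R4.
R2 ← R2 − 2664/5111·R4.
R3 ← R3 − 854/269·R4.
R6 ← R6 + 755551/51110·R4.
Swap R5 and R6.
R5 ← R5 / (-23416059/1887020).
R1 ← R1 − 274281/188702·R5.
R2 ← R2 − 50941/94351·R5.
R3 ← R3 − 207301/188702·R5.
R4 ← R4 + 206161/188702·R5.
R6 reduces to 0 = 0, so the extra equation is consistent.
Reading off the reduced rows gives a = 6, b = -2, c = 3, d = -6, e = -6.

a = 6, b = -2, c = 3, d = -6, e = -6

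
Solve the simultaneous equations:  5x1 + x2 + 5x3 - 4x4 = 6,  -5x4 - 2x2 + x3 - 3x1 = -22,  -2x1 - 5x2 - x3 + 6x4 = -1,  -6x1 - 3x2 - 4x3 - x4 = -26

Row-reduce the augmented matrix:
R1 ← R1 / (5).
R2 ← R2 + 3·R1.
R3 ← R3 + 2·R1.
R4 ← R4 + 6·R1.
R2 ← R2 / (-7/5).
R1 ← R1 − 1/5·R2.
R3 ← R3 + 23/5·R2.
R4 ← R4 + 9/5·R2.
R3 ← R3 / (-85/7).
R1 ← R1 − 11/7·R3.
R2 ← R2 + 20/7·R3.
R4 ← R4 + 22/7·R3.
R4 ← R4 / (-316/85).
R1 ← R1 − 158/85·R4.
R2 ← R2 + 25/17·R4.
R3 ← R3 + 201/85·R4.
Reading off the reduced rows gives x1 = 1, x2 = 3, x3 = 2, x4 = 3.

x1 = 1, x2 = 3, x3 = 2, x4 = 3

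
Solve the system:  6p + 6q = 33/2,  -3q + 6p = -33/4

p = 0, q = 11/4

Row-reduce the augmented matrix:
R1 ← R1 / (6).
R2 ← R2 − 6·R1.
R2 ← R2 / (-9).
R1 ← R1 − 1·R2.
Reading off the reduced rows gives p = 0, q = 11/4.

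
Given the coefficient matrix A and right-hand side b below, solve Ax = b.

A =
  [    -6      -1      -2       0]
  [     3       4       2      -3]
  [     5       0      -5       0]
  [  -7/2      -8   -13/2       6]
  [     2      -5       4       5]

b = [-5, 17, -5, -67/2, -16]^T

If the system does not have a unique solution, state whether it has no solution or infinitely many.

no solution

Row-reduce:
R1 ← R1 / (-6).
R2 ← R2 − 3·R1.
R3 ← R3 − 5·R1.
R4 ← R4 + 7/2·R1.
R5 ← R5 − 2·R1.
R2 ← R2 / (7/2).
R1 ← R1 − 1/6·R2.
R3 ← R3 + 5/6·R2.
R4 ← R4 + 89/12·R2.
R5 ← R5 + 16/3·R2.
R3 ← R3 / (-45/7).
R1 ← R1 − 2/7·R3.
R2 ← R2 − 2/7·R3.
R4 ← R4 + 45/14·R3.
R5 ← R5 − 34/7·R3.
Swap R4 and R5.
R4 ← R4 / (-1/9).
R1 ← R1 − 1/9·R4.
R2 ← R2 + 8/9·R4.
R3 ← R3 − 1/9·R4.
Row 5 reduces to 0 = 3, a contradiction. The system is inconsistent.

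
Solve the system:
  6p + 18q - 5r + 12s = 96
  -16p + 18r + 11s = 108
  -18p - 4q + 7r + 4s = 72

infinitely many solutions

Row-reduce:
R1 ← R1 / (6).
R2 ← R2 + 16·R1.
R3 ← R3 + 18·R1.
R2 ← R2 / (48).
R1 ← R1 − 3·R2.
R3 ← R3 − 50·R2.
R3 ← R3 / (-463/36).
R1 ← R1 + 9/8·R3.
R2 ← R2 − 7/72·R3.
Rank is 3 with 4 unknowns, leaving s free.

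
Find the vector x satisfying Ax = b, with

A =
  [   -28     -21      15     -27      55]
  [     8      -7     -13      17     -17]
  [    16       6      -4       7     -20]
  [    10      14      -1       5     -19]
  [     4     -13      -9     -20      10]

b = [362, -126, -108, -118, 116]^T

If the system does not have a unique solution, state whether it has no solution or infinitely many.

Row-reduce:
R1 ← R1 / (-28).
R2 ← R2 − 8·R1.
R3 ← R3 − 16·R1.
R4 ← R4 − 10·R1.
R5 ← R5 − 4·R1.
R2 ← R2 / (-13).
R1 ← R1 − 3/4·R2.
R3 ← R3 + 6·R2.
R4 ← R4 − 13/2·R2.
R5 ← R5 + 16·R2.
R3 ← R3 / (782/91).
R1 ← R1 + 27/26·R3.
R2 ← R2 − 61/91·R3.
R5 ← R5 − 352/91·R3.
Swap R4 and R5.
R4 ← R4 / (-11559/391).
R1 ← R1 + 57/1564·R4.
R2 ← R2 − 217/782·R4.
R3 ← R3 + 1157/782·R4.
Rank is 4 with 5 unknowns, leaving x_5 free.

infinitely many solutions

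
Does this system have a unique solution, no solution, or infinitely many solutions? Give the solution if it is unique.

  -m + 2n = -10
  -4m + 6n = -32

m = 2, n = -4

Row-reduce the augmented matrix:
R1 ← R1 / (-1).
R2 ← R2 + 4·R1.
R2 ← R2 / (-2).
R1 ← R1 + 2·R2.
Reading off the reduced rows gives m = 2, n = -4.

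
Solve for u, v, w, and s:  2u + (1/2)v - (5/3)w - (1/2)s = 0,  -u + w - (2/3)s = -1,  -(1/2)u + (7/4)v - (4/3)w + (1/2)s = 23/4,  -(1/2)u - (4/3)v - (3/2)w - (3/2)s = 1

Row-reduce the augmented matrix:
R1 ← R1 / (2).
R2 ← R2 + 1·R1.
R3 ← R3 + 1/2·R1.
R4 ← R4 + 1/2·R1.
R2 ← R2 / (1/4).
R1 ← R1 − 1/4·R2.
R3 ← R3 − 15/8·R2.
R4 ← R4 + 29/24·R2.
R3 ← R3 / (-3).
R1 ← R1 + 1·R3.
R2 ← R2 − 2/3·R3.
R4 ← R4 + 10/9·R3.
R4 ← R4 / (-236/27).
R1 ← R1 + 7/4·R4.
R2 ← R2 + 37/18·R4.
R3 ← R3 + 29/12·R4.
Reading off the reduced rows gives u = -5/3, v = 1, w = -2, s = 1.

u = -5/3, v = 1, w = -2, s = 1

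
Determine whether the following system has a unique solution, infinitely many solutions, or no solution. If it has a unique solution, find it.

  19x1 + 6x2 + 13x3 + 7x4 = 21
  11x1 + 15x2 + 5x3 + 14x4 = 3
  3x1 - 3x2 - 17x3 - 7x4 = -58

infinitely many solutions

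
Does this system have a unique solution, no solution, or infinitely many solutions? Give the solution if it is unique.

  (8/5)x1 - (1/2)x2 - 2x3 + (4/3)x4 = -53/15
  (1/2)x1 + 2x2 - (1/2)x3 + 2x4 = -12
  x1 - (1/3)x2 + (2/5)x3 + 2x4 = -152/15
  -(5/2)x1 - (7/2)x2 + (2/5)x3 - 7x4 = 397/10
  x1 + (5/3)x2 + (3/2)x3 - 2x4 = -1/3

no solution

Row-reduce:
R1 ← R1 / (8/5).
R2 ← R2 − 1/2·R1.
R3 ← R3 − 1·R1.
R4 ← R4 + 5/2·R1.
R5 ← R5 − 1·R1.
R2 ← R2 / (69/32).
R1 ← R1 + 5/16·R2.
R3 ← R3 + 1/48·R2.
R4 ← R4 + 137/32·R2.
R5 ← R5 − 95/48·R2.
R3 ← R3 / (1709/1035).
R1 ← R1 + 85/69·R3.
R2 ← R2 − 4/69·R3.
R4 ← R4 + 1709/690·R3.
R5 ← R5 − 1091/414·R3.
Swap R4 and R5.
R4 ← R4 / (-31649/5127).
R1 ← R1 − 9970/5127·R4.
R2 ← R2 − 1184/1709·R4.
R3 ← R3 − 3670/5127·R4.
Row 5 reduces to 0 = 1/2, a contradiction. The system is inconsistent.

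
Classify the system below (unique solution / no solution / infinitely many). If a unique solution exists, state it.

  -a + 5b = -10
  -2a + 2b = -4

a = 0, b = -2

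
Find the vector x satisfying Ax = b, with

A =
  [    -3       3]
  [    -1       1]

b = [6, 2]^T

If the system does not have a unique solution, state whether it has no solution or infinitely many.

infinitely many solutions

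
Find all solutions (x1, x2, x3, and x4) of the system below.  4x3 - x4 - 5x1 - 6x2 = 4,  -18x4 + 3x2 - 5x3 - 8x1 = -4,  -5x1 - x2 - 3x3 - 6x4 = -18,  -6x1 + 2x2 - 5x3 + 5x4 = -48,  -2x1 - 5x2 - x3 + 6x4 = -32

x1 = 2, x2 = 2, x3 = 6, x4 = -2

Row-reduce the augmented matrix:
R1 ← R1 / (-5).
R2 ← R2 + 8·R1.
R3 ← R3 + 5·R1.
R4 ← R4 + 6·R1.
R5 ← R5 + 2·R1.
R2 ← R2 / (63/5).
R1 ← R1 − 6/5·R2.
R3 ← R3 − 5·R2.
R4 ← R4 − 46/5·R2.
R5 ← R5 + 13/5·R2.
R3 ← R3 / (-52/21).
R1 ← R1 − 2/7·R3.
R2 ← R2 + 19/21·R3.
R4 ← R4 + 31/21·R3.
R5 ← R5 + 104/21·R3.
R4 ← R4 / (2695/156).
R1 ← R1 − 151/78·R4.
R2 ← R2 + 289/156·R4.
R3 ← R3 + 95/156·R4.
R5 reduces to 0 = 0, so the extra equation is consistent.
Reading off the reduced rows gives x1 = 2, x2 = 2, x3 = 6, x4 = -2.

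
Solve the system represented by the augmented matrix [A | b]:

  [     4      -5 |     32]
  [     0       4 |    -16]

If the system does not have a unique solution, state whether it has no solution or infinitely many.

x_1 = 3, x_2 = -4

Row-reduce the augmented matrix:
R1 ← R1 / (4).
R2 ← R2 / (4).
R1 ← R1 + 5/4·R2.
Reading off the reduced rows gives x_1 = 3, x_2 = -4.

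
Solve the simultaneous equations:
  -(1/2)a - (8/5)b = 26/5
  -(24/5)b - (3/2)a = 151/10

no solution

Row-reduce:
R1 ← R1 / (-1/2).
R2 ← R2 + 3/2·R1.
Row 2 reduces to 0 = -1/2, a contradiction. The system is inconsistent.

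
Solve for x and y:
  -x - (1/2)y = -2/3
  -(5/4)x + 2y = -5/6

x = 2/3, y = 0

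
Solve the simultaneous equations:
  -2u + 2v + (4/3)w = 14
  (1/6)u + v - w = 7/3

infinitely many solutions

Row-reduce:
R1 ← R1 / (-2).
R2 ← R2 − 1/6·R1.
R2 ← R2 / (7/6).
R1 ← R1 + 1·R2.
Rank is 2 with 3 unknowns, leaving w free.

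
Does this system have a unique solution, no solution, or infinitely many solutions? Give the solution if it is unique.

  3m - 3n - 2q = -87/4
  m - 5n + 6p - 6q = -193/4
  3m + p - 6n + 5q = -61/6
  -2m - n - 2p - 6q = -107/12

m = -3, n = 9/4, p = -8/3, q = 3

Row-reduce the augmented matrix:
R1 ← R1 / (3).
R2 ← R2 − 1·R1.
R3 ← R3 − 3·R1.
R4 ← R4 + 2·R1.
R2 ← R2 / (-4).
R1 ← R1 + 1·R2.
R3 ← R3 + 3·R2.
R4 ← R4 + 3·R2.
R3 ← R3 / (-7/2).
R1 ← R1 + 3/2·R3.
R2 ← R2 + 3/2·R3.
R4 ← R4 + 13/2·R3.
R4 ← R4 / (-499/21).
R1 ← R1 + 85/21·R4.
R2 ← R2 + 71/21·R4.
R3 ← R3 + 22/7·R4.
Reading off the reduced rows gives m = -3, n = 9/4, p = -8/3, q = 3.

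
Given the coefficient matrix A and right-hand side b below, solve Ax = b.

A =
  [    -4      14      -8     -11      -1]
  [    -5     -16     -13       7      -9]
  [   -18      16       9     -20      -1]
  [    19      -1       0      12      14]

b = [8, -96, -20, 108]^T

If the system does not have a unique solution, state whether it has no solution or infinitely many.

infinitely many solutions

Row-reduce:
R1 ← R1 / (-4).
R2 ← R2 + 5·R1.
R3 ← R3 + 18·R1.
R4 ← R4 − 19·R1.
R2 ← R2 / (-67/2).
R1 ← R1 + 7/2·R2.
R3 ← R3 + 47·R2.
R4 ← R4 − 131/2·R2.
R3 ← R3 / (3297/67).
R1 ← R1 − 155/67·R3.
R2 ← R2 − 6/67·R3.
R4 ← R4 + 2939/67·R3.
R4 ← R4 / (4397/6594).
R1 ← R1 − 1859/3297·R4.
R2 ← R2 + 1363/2198·R4.
R3 ← R3 − 26/3297·R4.
Rank is 4 with 5 unknowns, leaving x_5 free.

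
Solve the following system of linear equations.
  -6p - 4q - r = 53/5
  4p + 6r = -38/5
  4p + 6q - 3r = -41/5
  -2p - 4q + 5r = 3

p = -1, q = -1, r = -3/5

Row-reduce the augmented matrix:
R1 ← R1 / (-6).
R2 ← R2 − 4·R1.
R3 ← R3 − 4·R1.
R4 ← R4 + 2·R1.
R2 ← R2 / (-8/3).
R1 ← R1 − 2/3·R2.
R3 ← R3 − 10/3·R2.
R4 ← R4 + 8/3·R2.
R3 ← R3 / (3).
R1 ← R1 − 3/2·R3.
R2 ← R2 + 2·R3.
R4 reduces to 0 = 0, so the extra equation is consistent.
Reading off the reduced rows gives p = -1, q = -1, r = -3/5.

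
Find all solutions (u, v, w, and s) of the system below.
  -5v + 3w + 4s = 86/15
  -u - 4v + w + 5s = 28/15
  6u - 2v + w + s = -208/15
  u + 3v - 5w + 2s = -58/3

Row-reduce the augmented matrix:
Swap R1 and R2.
R1 ← R1 / (-1).
R3 ← R3 − 6·R1.
R4 ← R4 − 1·R1.
R2 ← R2 / (-5).
R1 ← R1 − 4·R2.
R3 ← R3 + 26·R2.
R4 ← R4 + 1·R2.
R3 ← R3 / (-43/5).
R1 ← R1 − 7/5·R3.
R2 ← R2 + 3/5·R3.
R4 ← R4 + 23/5·R3.
R4 ← R4 / (32/43).
R1 ← R1 + 6/43·R4.
R2 ← R2 + 65/43·R4.
R3 ← R3 + 51/43·R4.
Reading off the reduced rows gives u = -14/5, v = -7/5, w = 9/5, s = -5/3.

u = -14/5, v = -7/5, w = 9/5, s = -5/3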